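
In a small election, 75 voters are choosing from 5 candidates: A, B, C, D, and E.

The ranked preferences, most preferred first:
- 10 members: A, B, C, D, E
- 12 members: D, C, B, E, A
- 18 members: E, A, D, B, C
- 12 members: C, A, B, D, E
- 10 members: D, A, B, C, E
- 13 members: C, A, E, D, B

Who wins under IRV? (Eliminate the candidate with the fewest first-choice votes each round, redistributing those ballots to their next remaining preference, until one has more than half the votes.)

Round 1: A 10, B 0, C 25, D 22, E 18. B eliminated.
Round 2: A 10, C 25, D 22, E 18. A eliminated.
Round 3: C 35, D 22, E 18. E eliminated.
Round 4: C 35, D 40. D has a majority (≥38).

D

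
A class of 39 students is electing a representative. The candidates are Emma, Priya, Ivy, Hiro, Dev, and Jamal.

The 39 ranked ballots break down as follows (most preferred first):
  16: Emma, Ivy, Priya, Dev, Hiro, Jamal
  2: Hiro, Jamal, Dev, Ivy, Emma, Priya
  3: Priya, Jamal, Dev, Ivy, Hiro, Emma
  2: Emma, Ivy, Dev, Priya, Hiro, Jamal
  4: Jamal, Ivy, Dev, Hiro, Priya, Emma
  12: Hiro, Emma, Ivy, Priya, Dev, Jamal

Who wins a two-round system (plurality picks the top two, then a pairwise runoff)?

Hiro

Round 1 first-place votes: Emma 18, Priya 3, Ivy 0, Hiro 14, Dev 0, Jamal 4. Emma and Hiro advance.
Runoff: Emma is ranked above Hiro on 18 ballots, Hiro above Emma on 21.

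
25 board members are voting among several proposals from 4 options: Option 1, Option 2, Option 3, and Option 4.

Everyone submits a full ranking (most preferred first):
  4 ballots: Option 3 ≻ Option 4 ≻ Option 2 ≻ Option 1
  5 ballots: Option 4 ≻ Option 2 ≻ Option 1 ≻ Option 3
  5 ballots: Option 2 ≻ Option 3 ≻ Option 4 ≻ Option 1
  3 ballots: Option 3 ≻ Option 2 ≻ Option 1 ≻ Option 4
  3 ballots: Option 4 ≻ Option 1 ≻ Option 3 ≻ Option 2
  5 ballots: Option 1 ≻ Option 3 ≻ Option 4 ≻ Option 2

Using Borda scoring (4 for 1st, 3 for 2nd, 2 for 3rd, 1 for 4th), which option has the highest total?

Option 1: 4×1 + 5×2 + 5×1 + 3×2 + 3×3 + 5×4 = 54
Option 2: 4×2 + 5×3 + 5×4 + 3×3 + 3×1 + 5×1 = 60
Option 3: 4×4 + 5×1 + 5×3 + 3×4 + 3×2 + 5×3 = 69
Option 4: 4×3 + 5×4 + 5×2 + 3×1 + 3×4 + 5×2 = 67

Option 3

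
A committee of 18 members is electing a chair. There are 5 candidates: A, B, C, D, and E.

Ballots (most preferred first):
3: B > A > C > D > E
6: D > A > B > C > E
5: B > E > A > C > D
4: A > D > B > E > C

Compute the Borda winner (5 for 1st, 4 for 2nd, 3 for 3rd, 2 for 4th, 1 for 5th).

A

A: 3×4 + 6×4 + 5×3 + 4×5 = 71
B: 3×5 + 6×3 + 5×5 + 4×3 = 70
C: 3×3 + 6×2 + 5×2 + 4×1 = 35
D: 3×2 + 6×5 + 5×1 + 4×4 = 57
E: 3×1 + 6×1 + 5×4 + 4×2 = 37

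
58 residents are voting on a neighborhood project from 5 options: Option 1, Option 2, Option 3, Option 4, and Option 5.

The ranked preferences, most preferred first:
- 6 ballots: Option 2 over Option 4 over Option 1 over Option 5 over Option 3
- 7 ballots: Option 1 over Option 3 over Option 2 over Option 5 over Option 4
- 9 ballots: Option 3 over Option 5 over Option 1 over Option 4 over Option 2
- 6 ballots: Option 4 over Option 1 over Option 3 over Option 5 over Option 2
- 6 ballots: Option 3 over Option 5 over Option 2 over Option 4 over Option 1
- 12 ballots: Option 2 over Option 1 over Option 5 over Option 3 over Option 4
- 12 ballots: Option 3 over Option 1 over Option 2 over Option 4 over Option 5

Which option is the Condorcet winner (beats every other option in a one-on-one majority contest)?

Option 1

Option 1 vs Option 2: 34–24
Option 1 vs Option 3: 31–27
Option 1 vs Option 4: 40–18
Option 1 vs Option 5: 43–15
Option 1 beats every other option.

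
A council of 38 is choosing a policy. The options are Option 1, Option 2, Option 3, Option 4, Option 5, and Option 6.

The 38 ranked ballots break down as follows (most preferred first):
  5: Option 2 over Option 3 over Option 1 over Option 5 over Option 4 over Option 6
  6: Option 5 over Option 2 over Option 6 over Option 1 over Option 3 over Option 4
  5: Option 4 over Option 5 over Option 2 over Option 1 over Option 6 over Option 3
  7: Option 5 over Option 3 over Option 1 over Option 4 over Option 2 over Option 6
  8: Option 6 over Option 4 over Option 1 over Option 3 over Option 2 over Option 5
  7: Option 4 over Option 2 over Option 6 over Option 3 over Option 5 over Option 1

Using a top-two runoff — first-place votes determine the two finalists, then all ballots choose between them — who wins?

Round 1 first-place votes: Option 1 0, Option 2 5, Option 3 0, Option 4 12, Option 5 13, Option 6 8. Option 5 and Option 4 advance.
Runoff: Option 5 is ranked above Option 4 on 18 ballots, Option 4 above Option 5 on 20.

Option 4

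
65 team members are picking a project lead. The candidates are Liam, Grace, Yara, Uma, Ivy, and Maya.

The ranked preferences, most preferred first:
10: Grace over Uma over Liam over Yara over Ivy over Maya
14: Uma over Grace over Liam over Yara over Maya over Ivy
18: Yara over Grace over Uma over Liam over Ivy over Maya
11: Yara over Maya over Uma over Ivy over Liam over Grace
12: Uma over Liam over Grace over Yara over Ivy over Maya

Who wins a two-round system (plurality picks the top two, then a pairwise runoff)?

Uma

Round 1 first-place votes: Liam 0, Grace 10, Yara 29, Uma 26, Ivy 0, Maya 0. Yara and Uma advance.
Runoff: Yara is ranked above Uma on 29 ballots, Uma above Yara on 36.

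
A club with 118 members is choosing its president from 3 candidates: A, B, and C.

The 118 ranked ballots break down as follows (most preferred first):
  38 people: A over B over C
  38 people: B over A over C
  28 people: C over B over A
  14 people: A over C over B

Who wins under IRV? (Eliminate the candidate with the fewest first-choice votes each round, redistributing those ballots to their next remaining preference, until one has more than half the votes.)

Round 1: A 52, B 38, C 28. C eliminated.
Round 2: A 52, B 66. B has a majority (≥60).

B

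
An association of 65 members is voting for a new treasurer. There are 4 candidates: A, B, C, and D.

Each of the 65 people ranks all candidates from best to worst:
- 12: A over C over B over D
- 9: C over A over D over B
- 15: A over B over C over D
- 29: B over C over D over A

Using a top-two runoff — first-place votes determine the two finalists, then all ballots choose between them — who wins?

Round 1 first-place votes: A 27, B 29, C 9, D 0. B and A advance.
Runoff: B is ranked above A on 29 ballots, A above B on 36.

A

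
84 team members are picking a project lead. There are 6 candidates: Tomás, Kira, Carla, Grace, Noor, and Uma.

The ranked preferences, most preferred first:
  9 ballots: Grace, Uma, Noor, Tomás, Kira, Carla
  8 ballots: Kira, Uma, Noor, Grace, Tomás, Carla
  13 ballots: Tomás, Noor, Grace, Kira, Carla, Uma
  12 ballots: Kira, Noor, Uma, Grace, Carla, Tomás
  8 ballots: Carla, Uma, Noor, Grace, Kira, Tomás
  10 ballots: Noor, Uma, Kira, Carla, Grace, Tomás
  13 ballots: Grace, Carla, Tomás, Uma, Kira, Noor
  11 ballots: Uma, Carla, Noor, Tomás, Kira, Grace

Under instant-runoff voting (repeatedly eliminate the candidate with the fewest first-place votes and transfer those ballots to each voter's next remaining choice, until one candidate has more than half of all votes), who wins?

Uma

Round 1: Tomás 13, Kira 20, Carla 8, Grace 22, Noor 10, Uma 11. Carla eliminated.
Round 2: Tomás 13, Kira 20, Grace 22, Noor 10, Uma 19. Noor eliminated.
Round 3: Tomás 13, Kira 20, Grace 22, Uma 29. Tomás eliminated.
Round 4: Kira 20, Grace 35, Uma 29. Kira eliminated.
Round 5: Grace 35, Uma 49. Uma has a majority (≥43).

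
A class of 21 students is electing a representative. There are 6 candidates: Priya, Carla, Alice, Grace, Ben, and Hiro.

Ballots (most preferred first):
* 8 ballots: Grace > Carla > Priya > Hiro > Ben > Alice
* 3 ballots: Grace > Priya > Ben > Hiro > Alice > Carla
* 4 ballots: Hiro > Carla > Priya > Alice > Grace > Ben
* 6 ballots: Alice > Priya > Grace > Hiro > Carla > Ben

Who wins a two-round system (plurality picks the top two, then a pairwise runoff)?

Grace

Round 1 first-place votes: Priya 0, Carla 0, Alice 6, Grace 11, Ben 0, Hiro 4. Grace and Alice advance.
Runoff: Grace is ranked above Alice on 11 ballots, Alice above Grace on 10.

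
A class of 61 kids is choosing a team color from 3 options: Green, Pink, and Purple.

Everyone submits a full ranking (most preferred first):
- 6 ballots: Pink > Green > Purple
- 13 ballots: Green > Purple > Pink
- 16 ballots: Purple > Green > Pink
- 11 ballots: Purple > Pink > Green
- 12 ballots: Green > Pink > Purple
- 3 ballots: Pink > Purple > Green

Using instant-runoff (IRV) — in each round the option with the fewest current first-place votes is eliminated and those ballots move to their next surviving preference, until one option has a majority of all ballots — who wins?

Round 1: Green 25, Pink 9, Purple 27. Pink eliminated.
Round 2: Green 31, Purple 30. Green has a majority (≥31).

Green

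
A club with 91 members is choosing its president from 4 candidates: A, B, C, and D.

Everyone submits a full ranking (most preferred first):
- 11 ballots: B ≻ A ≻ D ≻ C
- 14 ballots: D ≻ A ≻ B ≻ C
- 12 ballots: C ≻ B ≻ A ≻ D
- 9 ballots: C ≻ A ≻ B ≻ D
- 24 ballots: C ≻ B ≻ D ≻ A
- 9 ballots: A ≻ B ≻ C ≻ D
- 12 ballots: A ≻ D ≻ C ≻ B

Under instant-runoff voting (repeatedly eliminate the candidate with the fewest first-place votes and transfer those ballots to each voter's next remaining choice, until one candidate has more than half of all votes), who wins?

A

Round 1: A 21, B 11, C 45, D 14. B eliminated.
Round 2: A 32, C 45, D 14. D eliminated.
Round 3: A 46, C 45. A has a majority (≥46).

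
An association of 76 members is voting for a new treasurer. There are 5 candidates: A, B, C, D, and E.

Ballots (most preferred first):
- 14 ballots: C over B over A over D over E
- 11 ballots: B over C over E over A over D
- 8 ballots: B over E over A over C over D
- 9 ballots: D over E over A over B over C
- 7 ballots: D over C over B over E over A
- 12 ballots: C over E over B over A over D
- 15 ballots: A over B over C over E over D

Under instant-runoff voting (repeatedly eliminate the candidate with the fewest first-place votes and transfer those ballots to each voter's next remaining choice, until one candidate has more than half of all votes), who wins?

B

Round 1: A 15, B 19, C 26, D 16, E 0. E eliminated.
Round 2: A 15, B 19, C 26, D 16. A eliminated.
Round 3: B 34, C 26, D 16. D eliminated.
Round 4: B 43, C 33. B has a majority (≥39).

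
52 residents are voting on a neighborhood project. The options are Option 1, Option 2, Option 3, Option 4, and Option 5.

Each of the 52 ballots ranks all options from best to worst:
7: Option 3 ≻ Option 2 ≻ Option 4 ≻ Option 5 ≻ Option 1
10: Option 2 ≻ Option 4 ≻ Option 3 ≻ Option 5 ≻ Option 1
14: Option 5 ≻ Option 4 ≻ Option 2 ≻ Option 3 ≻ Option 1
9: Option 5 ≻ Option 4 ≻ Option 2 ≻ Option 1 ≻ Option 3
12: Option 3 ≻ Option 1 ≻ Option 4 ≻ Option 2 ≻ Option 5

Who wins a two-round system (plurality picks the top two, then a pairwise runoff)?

Round 1 first-place votes: Option 1 0, Option 2 10, Option 3 19, Option 4 0, Option 5 23. Option 5 and Option 3 advance.
Runoff: Option 5 is ranked above Option 3 on 23 ballots, Option 3 above Option 5 on 29.

Option 3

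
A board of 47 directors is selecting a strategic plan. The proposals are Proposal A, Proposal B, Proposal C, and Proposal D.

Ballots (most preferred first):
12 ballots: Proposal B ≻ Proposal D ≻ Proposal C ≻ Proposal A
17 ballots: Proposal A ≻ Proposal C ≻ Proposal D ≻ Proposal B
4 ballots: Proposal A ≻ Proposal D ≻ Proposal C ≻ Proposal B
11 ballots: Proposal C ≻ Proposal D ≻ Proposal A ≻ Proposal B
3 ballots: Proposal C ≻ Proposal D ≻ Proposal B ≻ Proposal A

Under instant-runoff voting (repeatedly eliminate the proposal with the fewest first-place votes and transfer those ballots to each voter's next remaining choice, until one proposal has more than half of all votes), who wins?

Round 1: Proposal A 21, Proposal B 12, Proposal C 14, Proposal D 0. Proposal D eliminated.
Round 2: Proposal A 21, Proposal B 12, Proposal C 14. Proposal B eliminated.
Round 3: Proposal A 21, Proposal C 26. Proposal C has a majority (≥24).

Proposal C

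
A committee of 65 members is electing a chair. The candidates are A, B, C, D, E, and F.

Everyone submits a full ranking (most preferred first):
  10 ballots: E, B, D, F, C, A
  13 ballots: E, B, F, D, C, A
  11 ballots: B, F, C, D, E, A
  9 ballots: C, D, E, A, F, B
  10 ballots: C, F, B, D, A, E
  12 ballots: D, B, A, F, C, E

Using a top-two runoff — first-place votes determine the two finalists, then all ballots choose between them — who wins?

Round 1 first-place votes: A 0, B 11, C 19, D 12, E 23, F 0. E and C advance.
Runoff: E is ranked above C on 23 ballots, C above E on 42.

C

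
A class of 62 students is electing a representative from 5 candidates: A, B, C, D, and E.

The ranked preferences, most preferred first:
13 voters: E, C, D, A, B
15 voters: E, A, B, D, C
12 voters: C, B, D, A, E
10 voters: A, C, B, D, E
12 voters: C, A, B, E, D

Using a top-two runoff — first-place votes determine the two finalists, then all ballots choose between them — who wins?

C

Round 1 first-place votes: A 10, B 0, C 24, D 0, E 28. E and C advance.
Runoff: E is ranked above C on 28 ballots, C above E on 34.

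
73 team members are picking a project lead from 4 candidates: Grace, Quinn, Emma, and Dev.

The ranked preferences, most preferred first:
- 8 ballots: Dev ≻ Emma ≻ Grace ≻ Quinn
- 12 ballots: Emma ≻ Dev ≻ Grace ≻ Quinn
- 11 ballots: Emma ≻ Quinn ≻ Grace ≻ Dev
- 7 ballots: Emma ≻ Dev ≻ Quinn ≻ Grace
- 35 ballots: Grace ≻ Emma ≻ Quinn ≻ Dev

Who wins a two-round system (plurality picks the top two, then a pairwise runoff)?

Round 1 first-place votes: Grace 35, Quinn 0, Emma 30, Dev 8. Grace and Emma advance.
Runoff: Grace is ranked above Emma on 35 ballots, Emma above Grace on 38.

Emma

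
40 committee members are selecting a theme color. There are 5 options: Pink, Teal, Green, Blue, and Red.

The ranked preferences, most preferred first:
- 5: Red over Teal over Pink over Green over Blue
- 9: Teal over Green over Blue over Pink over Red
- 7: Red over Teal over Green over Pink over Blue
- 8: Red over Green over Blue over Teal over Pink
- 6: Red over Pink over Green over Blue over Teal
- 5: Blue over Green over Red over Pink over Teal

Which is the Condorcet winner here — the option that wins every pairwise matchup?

Red vs Pink: 31–9
Red vs Teal: 31–9
Red vs Green: 26–14
Red vs Blue: 26–14
Red beats every other option.

Red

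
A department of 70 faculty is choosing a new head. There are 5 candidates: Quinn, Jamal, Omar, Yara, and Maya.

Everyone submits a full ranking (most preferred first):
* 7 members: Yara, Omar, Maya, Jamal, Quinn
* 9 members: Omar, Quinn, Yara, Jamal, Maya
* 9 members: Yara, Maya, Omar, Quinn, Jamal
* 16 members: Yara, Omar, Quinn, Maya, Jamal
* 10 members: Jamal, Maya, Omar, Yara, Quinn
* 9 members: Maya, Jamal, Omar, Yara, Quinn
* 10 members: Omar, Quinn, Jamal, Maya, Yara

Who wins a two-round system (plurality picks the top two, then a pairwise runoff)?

Round 1 first-place votes: Quinn 0, Jamal 10, Omar 19, Yara 32, Maya 9. Yara and Omar advance.
Runoff: Yara is ranked above Omar on 32 ballots, Omar above Yara on 38.

Omar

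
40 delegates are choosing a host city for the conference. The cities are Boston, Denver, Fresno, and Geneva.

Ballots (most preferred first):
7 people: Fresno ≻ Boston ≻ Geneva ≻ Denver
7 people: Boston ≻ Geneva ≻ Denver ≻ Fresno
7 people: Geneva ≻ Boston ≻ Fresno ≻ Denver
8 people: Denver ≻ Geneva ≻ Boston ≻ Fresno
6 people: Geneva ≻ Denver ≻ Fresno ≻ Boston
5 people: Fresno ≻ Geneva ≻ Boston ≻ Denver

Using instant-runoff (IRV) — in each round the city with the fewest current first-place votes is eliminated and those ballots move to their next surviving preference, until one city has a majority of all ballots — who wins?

Round 1: Boston 7, Denver 8, Fresno 12, Geneva 13. Boston eliminated.
Round 2: Denver 8, Fresno 12, Geneva 20. Denver eliminated.
Round 3: Fresno 12, Geneva 28. Geneva has a majority (≥21).

Geneva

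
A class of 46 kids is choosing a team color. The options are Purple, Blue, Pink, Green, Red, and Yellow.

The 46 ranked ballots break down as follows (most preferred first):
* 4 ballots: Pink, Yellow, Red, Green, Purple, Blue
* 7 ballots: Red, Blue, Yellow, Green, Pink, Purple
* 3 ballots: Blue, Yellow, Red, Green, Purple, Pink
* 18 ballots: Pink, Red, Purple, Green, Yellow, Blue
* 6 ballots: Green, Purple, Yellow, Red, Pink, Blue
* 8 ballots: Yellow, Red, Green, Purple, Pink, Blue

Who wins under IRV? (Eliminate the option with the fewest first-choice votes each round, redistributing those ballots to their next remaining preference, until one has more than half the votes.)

Round 1: Purple 0, Blue 3, Pink 22, Green 6, Red 7, Yellow 8. Purple eliminated.
Round 2: Blue 3, Pink 22, Green 6, Red 7, Yellow 8. Blue eliminated.
Round 3: Pink 22, Green 6, Red 7, Yellow 11. Green eliminated.
Round 4: Pink 22, Red 7, Yellow 17. Red eliminated.
Round 5: Pink 22, Yellow 24. Yellow has a majority (≥24).

Yellow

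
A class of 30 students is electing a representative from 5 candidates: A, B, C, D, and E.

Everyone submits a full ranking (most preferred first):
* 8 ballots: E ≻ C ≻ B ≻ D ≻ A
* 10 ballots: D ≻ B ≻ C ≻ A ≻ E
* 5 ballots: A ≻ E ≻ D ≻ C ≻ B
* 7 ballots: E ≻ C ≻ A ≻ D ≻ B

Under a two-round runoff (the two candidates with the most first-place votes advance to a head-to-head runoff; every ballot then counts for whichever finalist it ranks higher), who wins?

E

Round 1 first-place votes: A 5, B 0, C 0, D 10, E 15. E and D advance.
Runoff: E is ranked above D on 20 ballots, D above E on 10.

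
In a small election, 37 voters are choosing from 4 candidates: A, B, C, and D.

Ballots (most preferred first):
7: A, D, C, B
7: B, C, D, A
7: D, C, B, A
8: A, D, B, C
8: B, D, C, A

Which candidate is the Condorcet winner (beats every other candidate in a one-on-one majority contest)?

D vs A: 22–15
D vs B: 22–15
D vs C: 30–7
D beats every other candidate.

D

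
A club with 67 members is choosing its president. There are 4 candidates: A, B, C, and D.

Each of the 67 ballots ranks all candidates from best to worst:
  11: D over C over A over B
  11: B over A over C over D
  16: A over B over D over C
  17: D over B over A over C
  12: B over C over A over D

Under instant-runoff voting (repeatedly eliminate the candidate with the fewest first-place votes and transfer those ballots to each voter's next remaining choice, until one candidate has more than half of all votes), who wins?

Round 1: A 16, B 23, C 0, D 28. C eliminated.
Round 2: A 16, B 23, D 28. A eliminated.
Round 3: B 39, D 28. B has a majority (≥34).

B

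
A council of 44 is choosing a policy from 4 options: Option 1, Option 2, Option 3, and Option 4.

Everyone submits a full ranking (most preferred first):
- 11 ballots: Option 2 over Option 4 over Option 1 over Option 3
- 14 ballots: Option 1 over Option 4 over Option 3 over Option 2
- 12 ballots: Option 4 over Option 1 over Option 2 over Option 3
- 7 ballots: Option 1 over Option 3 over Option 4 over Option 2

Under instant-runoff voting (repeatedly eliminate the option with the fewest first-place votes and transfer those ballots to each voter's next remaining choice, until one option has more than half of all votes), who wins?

Round 1: Option 1 21, Option 2 11, Option 3 0, Option 4 12. Option 3 eliminated.
Round 2: Option 1 21, Option 2 11, Option 4 12. Option 2 eliminated.
Round 3: Option 1 21, Option 4 23. Option 4 has a majority (≥23).

Option 4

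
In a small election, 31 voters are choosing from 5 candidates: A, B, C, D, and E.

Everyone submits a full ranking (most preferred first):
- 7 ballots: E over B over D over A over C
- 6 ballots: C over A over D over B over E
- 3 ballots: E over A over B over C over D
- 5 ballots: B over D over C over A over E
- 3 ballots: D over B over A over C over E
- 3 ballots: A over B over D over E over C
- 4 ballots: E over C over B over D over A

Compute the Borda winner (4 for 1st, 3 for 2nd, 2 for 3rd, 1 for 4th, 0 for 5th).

B

A: 7×1 + 6×3 + 3×3 + 5×1 + 3×2 + 3×4 + 4×0 = 57
B: 7×3 + 6×1 + 3×2 + 5×4 + 3×3 + 3×3 + 4×2 = 79
C: 7×0 + 6×4 + 3×1 + 5×2 + 3×1 + 3×0 + 4×3 = 52
D: 7×2 + 6×2 + 3×0 + 5×3 + 3×4 + 3×2 + 4×1 = 63
E: 7×4 + 6×0 + 3×4 + 5×0 + 3×0 + 3×1 + 4×4 = 59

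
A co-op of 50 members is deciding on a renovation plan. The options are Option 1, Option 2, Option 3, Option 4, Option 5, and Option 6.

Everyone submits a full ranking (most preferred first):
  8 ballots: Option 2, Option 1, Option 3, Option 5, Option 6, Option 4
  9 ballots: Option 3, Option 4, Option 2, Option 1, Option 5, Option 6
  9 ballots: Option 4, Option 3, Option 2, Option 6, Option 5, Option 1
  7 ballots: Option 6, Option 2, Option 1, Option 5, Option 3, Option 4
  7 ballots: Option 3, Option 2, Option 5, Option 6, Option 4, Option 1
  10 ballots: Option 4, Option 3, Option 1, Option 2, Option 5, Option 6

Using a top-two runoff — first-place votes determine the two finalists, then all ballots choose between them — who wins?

Option 3

Round 1 first-place votes: Option 1 0, Option 2 8, Option 3 16, Option 4 19, Option 5 0, Option 6 7. Option 4 and Option 3 advance.
Runoff: Option 4 is ranked above Option 3 on 19 ballots, Option 3 above Option 4 on 31.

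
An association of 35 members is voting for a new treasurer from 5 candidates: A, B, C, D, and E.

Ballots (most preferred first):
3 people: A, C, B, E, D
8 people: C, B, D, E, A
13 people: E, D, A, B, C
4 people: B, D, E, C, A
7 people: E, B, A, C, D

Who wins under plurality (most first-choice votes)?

First-place votes: A 3, B 4, C 8, D 0, E 20.

E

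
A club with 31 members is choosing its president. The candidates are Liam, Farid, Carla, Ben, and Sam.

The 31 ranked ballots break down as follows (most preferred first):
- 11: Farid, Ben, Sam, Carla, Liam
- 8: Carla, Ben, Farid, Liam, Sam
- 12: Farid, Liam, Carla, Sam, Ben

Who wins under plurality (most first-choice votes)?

Farid

First-place votes: Liam 0, Farid 23, Carla 8, Ben 0, Sam 0.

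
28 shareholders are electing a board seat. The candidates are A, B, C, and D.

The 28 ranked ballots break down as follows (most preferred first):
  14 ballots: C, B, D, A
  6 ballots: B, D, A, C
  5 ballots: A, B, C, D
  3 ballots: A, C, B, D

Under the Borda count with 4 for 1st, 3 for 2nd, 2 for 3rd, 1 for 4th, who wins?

B

A: 14×1 + 6×2 + 5×4 + 3×4 = 58
B: 14×3 + 6×4 + 5×3 + 3×2 = 87
C: 14×4 + 6×1 + 5×2 + 3×3 = 81
D: 14×2 + 6×3 + 5×1 + 3×1 = 54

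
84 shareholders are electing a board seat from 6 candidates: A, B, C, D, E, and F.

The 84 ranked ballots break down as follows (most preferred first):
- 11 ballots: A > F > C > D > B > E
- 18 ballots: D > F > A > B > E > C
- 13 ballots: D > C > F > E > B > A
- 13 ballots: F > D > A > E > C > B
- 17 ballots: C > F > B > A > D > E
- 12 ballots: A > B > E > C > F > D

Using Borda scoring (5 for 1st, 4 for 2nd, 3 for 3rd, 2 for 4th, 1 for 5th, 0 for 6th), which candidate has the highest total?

F

A: 11×5 + 18×3 + 13×0 + 13×3 + 17×2 + 12×5 = 242
B: 11×1 + 18×2 + 13×1 + 13×0 + 17×3 + 12×4 = 159
C: 11×3 + 18×0 + 13×4 + 13×1 + 17×5 + 12×2 = 207
D: 11×2 + 18×5 + 13×5 + 13×4 + 17×1 + 12×0 = 246
E: 11×0 + 18×1 + 13×2 + 13×2 + 17×0 + 12×3 = 106
F: 11×4 + 18×4 + 13×3 + 13×5 + 17×4 + 12×1 = 300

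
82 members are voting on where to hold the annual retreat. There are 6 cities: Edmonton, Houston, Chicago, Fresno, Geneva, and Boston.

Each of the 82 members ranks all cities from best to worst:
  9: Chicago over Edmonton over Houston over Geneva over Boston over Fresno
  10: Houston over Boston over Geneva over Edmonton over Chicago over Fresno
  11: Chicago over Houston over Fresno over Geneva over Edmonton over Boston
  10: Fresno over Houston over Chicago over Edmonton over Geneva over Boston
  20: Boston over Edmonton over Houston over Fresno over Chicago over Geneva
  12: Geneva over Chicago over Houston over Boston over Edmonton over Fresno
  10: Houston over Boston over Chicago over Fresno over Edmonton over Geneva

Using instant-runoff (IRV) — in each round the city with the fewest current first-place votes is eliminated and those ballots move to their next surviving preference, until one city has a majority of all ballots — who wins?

Houston

Round 1: Edmonton 0, Houston 20, Chicago 20, Fresno 10, Geneva 12, Boston 20. Edmonton eliminated.
Round 2: Houston 20, Chicago 20, Fresno 10, Geneva 12, Boston 20. Fresno eliminated.
Round 3: Houston 30, Chicago 20, Geneva 12, Boston 20. Geneva eliminated.
Round 4: Houston 30, Chicago 32, Boston 20. Boston eliminated.
Round 5: Houston 50, Chicago 32. Houston has a majority (≥42).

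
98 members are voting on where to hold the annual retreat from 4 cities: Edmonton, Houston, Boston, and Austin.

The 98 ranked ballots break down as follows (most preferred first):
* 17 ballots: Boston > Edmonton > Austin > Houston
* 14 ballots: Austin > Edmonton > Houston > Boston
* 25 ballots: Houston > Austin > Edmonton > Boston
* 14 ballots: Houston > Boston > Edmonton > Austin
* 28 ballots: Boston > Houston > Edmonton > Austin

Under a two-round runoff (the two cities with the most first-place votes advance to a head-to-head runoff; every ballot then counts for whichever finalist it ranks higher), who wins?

Round 1 first-place votes: Edmonton 0, Houston 39, Boston 45, Austin 14. Boston and Houston advance.
Runoff: Boston is ranked above Houston on 45 ballots, Houston above Boston on 53.

Houston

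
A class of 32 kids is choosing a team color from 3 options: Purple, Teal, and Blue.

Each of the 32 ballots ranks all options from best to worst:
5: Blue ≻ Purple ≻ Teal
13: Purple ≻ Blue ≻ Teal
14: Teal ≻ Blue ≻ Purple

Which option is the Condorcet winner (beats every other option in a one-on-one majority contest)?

Blue vs Purple: 19–13
Blue vs Teal: 18–14
Blue beats every other option.

Blue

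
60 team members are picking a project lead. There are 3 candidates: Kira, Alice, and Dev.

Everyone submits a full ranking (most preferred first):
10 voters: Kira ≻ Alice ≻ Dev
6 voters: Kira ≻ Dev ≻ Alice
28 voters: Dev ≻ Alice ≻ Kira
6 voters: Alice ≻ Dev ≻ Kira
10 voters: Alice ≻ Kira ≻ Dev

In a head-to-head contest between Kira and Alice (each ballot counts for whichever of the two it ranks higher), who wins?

Kira is ranked above Alice on 16 ballots; Alice above Kira on 44.

Alice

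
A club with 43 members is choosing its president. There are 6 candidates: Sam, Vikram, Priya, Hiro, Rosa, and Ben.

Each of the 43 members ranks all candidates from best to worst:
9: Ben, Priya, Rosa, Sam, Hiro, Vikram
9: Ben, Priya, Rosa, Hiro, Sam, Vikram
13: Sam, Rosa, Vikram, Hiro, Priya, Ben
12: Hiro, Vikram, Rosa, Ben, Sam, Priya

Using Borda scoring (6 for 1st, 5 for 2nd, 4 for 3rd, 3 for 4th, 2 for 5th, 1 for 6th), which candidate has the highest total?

Sam: 9×3 + 9×2 + 13×6 + 12×2 = 147
Vikram: 9×1 + 9×1 + 13×4 + 12×5 = 130
Priya: 9×5 + 9×5 + 13×2 + 12×1 = 128
Hiro: 9×2 + 9×3 + 13×3 + 12×6 = 156
Rosa: 9×4 + 9×4 + 13×5 + 12×4 = 185
Ben: 9×6 + 9×6 + 13×1 + 12×3 = 157

Rosa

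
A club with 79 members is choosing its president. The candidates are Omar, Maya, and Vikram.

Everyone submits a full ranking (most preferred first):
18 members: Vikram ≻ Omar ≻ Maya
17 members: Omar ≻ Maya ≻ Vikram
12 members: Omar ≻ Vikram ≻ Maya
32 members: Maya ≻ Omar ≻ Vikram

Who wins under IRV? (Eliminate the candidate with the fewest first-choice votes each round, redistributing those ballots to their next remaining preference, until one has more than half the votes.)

Omar

Round 1: Omar 29, Maya 32, Vikram 18. Vikram eliminated.
Round 2: Omar 47, Maya 32. Omar has a majority (≥40).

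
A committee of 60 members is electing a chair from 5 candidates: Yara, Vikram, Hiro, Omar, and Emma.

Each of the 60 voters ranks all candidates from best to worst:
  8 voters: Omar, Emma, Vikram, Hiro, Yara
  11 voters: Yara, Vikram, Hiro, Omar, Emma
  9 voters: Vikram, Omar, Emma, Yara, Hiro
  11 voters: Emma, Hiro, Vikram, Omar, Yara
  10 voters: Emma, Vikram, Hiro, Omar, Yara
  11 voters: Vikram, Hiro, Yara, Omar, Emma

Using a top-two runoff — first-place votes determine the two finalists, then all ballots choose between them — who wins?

Round 1 first-place votes: Yara 11, Vikram 20, Hiro 0, Omar 8, Emma 21. Emma and Vikram advance.
Runoff: Emma is ranked above Vikram on 29 ballots, Vikram above Emma on 31.

Vikram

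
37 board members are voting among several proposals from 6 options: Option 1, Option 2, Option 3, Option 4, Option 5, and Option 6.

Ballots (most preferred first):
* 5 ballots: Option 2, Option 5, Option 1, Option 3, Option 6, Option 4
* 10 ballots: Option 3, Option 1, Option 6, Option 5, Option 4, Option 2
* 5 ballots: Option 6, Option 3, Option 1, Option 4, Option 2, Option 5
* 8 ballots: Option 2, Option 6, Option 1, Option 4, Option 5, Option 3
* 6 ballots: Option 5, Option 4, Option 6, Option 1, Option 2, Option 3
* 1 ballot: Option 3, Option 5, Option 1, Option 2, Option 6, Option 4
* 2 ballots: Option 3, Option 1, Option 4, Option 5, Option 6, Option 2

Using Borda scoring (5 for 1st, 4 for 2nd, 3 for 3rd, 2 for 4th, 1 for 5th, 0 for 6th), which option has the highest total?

Option 1: 5×3 + 10×4 + 5×3 + 8×3 + 6×2 + 1×3 + 2×4 = 117
Option 2: 5×5 + 10×0 + 5×1 + 8×5 + 6×1 + 1×2 + 2×0 = 78
Option 3: 5×2 + 10×5 + 5×4 + 8×0 + 6×0 + 1×5 + 2×5 = 95
Option 4: 5×0 + 10×1 + 5×2 + 8×2 + 6×4 + 1×0 + 2×3 = 66
Option 5: 5×4 + 10×2 + 5×0 + 8×1 + 6×5 + 1×4 + 2×2 = 86
Option 6: 5×1 + 10×3 + 5×5 + 8×4 + 6×3 + 1×1 + 2×1 = 113

Option 1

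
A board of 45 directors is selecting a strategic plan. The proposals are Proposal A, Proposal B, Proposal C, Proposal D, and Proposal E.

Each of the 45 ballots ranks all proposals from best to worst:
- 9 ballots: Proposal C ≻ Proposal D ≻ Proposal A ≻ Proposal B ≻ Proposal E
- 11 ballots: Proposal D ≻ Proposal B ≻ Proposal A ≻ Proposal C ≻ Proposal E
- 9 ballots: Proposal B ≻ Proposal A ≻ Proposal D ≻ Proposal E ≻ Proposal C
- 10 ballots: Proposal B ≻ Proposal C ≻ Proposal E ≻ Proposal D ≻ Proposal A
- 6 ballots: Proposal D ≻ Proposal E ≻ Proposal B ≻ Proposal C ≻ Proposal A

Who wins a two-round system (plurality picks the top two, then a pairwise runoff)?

Round 1 first-place votes: Proposal A 0, Proposal B 19, Proposal C 9, Proposal D 17, Proposal E 0. Proposal B and Proposal D advance.
Runoff: Proposal B is ranked above Proposal D on 19 ballots, Proposal D above Proposal B on 26.

Proposal D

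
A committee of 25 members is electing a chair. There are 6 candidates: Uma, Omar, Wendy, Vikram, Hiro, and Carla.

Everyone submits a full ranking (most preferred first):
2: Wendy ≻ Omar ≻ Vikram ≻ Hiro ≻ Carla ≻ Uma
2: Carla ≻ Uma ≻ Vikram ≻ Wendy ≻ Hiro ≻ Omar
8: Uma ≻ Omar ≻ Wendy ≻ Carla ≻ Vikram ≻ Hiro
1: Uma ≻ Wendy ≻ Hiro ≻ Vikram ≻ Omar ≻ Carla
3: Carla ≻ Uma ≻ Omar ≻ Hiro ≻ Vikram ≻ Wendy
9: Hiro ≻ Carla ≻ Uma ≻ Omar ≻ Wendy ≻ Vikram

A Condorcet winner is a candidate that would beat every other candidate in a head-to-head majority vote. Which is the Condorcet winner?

Carla vs Uma: 16–9
Carla vs Omar: 14–11
Carla vs Wendy: 14–11
Carla vs Vikram: 22–3
Carla vs Hiro: 13–12
Carla beats every other candidate.

Carla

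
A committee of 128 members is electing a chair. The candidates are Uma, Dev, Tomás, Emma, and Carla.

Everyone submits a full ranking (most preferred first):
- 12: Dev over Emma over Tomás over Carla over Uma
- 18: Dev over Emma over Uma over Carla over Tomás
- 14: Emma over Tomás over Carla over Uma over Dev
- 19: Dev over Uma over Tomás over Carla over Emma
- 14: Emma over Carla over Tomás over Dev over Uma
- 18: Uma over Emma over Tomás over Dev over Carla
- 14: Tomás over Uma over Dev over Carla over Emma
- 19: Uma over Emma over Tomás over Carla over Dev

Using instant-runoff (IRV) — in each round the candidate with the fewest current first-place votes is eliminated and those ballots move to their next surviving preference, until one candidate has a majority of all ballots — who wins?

Round 1: Uma 37, Dev 49, Tomás 14, Emma 28, Carla 0. Carla eliminated.
Round 2: Uma 37, Dev 49, Tomás 14, Emma 28. Tomás eliminated.
Round 3: Uma 51, Dev 49, Emma 28. Emma eliminated.
Round 4: Uma 65, Dev 63. Uma has a majority (≥65).

Uma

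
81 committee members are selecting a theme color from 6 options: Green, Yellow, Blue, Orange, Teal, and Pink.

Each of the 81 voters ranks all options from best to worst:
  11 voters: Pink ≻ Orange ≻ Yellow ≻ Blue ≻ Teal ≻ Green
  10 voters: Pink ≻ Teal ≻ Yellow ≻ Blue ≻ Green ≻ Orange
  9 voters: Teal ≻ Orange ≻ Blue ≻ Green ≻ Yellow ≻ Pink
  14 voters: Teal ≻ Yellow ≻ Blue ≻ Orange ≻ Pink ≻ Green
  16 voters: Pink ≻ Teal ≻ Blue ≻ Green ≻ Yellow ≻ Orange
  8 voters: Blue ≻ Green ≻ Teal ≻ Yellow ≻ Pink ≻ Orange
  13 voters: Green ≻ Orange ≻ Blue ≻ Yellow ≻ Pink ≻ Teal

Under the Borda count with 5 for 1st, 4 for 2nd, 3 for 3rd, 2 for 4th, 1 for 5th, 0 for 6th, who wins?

Green: 11×0 + 10×1 + 9×2 + 14×0 + 16×2 + 8×4 + 13×5 = 157
Yellow: 11×3 + 10×3 + 9×1 + 14×4 + 16×1 + 8×2 + 13×2 = 186
Blue: 11×2 + 10×2 + 9×3 + 14×3 + 16×3 + 8×5 + 13×3 = 238
Orange: 11×4 + 10×0 + 9×4 + 14×2 + 16×0 + 8×0 + 13×4 = 160
Teal: 11×1 + 10×4 + 9×5 + 14×5 + 16×4 + 8×3 + 13×0 = 254
Pink: 11×5 + 10×5 + 9×0 + 14×1 + 16×5 + 8×1 + 13×1 = 220

Teal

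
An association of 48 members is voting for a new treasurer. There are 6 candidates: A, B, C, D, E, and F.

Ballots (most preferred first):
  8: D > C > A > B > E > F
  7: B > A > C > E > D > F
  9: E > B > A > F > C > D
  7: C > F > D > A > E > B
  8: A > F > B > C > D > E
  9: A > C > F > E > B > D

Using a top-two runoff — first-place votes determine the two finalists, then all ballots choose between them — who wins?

Round 1 first-place votes: A 17, B 7, C 7, D 8, E 9, F 0. A and E advance.
Runoff: A is ranked above E on 39 ballots, E above A on 9.

A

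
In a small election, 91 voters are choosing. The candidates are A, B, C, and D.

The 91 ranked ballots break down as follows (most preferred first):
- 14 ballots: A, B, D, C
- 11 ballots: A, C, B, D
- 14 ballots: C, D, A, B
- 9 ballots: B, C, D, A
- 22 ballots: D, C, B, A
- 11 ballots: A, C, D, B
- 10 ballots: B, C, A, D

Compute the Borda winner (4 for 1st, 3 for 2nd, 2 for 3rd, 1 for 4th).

A: 14×4 + 11×4 + 14×2 + 9×1 + 22×1 + 11×4 + 10×2 = 223
B: 14×3 + 11×2 + 14×1 + 9×4 + 22×2 + 11×1 + 10×4 = 209
C: 14×1 + 11×3 + 14×4 + 9×3 + 22×3 + 11×3 + 10×3 = 259
D: 14×2 + 11×1 + 14×3 + 9×2 + 22×4 + 11×2 + 10×1 = 219

C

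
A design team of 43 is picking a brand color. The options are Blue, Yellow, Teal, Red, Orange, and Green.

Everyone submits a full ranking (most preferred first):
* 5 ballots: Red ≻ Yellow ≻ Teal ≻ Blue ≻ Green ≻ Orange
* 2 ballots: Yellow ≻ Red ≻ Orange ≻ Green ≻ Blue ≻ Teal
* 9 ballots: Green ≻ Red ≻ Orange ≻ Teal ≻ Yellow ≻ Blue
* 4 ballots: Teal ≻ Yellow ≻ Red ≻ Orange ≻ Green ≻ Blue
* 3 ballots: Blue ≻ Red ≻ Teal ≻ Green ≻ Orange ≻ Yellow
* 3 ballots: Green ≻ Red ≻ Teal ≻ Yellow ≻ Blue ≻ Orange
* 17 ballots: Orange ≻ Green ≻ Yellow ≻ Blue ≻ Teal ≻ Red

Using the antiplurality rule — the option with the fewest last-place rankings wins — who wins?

Last-place votes: Blue 13, Yellow 3, Teal 2, Red 17, Orange 8, Green 0.

Green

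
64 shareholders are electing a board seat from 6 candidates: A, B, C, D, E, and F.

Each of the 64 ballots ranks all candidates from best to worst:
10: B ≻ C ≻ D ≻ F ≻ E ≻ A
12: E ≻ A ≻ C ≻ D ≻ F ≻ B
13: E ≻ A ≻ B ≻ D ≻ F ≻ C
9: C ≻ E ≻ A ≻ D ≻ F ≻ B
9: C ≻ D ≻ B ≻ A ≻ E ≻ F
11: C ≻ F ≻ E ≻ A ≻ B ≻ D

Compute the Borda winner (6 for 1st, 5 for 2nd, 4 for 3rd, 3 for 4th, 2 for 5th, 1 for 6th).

A: 10×1 + 12×5 + 13×5 + 9×4 + 9×3 + 11×3 = 231
B: 10×6 + 12×1 + 13×4 + 9×1 + 9×4 + 11×2 = 191
C: 10×5 + 12×4 + 13×1 + 9×6 + 9×6 + 11×6 = 285
D: 10×4 + 12×3 + 13×3 + 9×3 + 9×5 + 11×1 = 198
E: 10×2 + 12×6 + 13×6 + 9×5 + 9×2 + 11×4 = 277
F: 10×3 + 12×2 + 13×2 + 9×2 + 9×1 + 11×5 = 162

C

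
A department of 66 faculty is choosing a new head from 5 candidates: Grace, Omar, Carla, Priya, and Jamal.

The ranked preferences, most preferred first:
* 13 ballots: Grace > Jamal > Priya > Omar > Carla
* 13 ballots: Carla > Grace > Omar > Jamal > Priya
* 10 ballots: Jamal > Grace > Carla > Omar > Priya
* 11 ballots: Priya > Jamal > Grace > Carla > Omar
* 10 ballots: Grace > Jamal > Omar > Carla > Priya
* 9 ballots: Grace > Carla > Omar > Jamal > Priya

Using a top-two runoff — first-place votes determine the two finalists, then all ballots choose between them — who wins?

Grace

Round 1 first-place votes: Grace 32, Omar 0, Carla 13, Priya 11, Jamal 10. Grace and Carla advance.
Runoff: Grace is ranked above Carla on 53 ballots, Carla above Grace on 13.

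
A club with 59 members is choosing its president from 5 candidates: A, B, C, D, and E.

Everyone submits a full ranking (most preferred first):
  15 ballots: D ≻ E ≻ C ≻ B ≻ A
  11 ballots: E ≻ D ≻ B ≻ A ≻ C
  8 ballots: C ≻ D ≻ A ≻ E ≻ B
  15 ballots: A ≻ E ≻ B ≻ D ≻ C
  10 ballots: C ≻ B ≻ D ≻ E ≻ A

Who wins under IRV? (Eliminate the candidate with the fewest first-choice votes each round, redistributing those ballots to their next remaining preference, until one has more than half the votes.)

Round 1: A 15, B 0, C 18, D 15, E 11. B eliminated.
Round 2: A 15, C 18, D 15, E 11. E eliminated.
Round 3: A 15, C 18, D 26. A eliminated.
Round 4: C 18, D 41. D has a majority (≥30).

D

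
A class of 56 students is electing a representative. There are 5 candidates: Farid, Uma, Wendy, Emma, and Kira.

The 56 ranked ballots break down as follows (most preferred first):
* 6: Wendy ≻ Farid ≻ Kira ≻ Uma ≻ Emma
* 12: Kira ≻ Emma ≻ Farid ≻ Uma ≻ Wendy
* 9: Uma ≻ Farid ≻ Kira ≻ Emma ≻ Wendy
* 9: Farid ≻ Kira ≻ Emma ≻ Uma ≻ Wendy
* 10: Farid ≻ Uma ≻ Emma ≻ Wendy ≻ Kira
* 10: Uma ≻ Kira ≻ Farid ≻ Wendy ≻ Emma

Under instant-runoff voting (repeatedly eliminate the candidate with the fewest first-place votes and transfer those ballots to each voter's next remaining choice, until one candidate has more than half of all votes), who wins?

Farid

Round 1: Farid 19, Uma 19, Wendy 6, Emma 0, Kira 12. Emma eliminated.
Round 2: Farid 19, Uma 19, Wendy 6, Kira 12. Wendy eliminated.
Round 3: Farid 25, Uma 19, Kira 12. Kira eliminated.
Round 4: Farid 37, Uma 19. Farid has a majority (≥29).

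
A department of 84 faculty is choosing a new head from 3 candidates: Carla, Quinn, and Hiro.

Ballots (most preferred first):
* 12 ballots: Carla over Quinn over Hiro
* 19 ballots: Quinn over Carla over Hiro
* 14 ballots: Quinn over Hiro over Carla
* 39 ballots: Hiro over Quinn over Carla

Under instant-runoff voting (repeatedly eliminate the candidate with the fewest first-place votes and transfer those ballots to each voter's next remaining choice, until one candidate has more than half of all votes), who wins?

Quinn

Round 1: Carla 12, Quinn 33, Hiro 39. Carla eliminated.
Round 2: Quinn 45, Hiro 39. Quinn has a majority (≥43).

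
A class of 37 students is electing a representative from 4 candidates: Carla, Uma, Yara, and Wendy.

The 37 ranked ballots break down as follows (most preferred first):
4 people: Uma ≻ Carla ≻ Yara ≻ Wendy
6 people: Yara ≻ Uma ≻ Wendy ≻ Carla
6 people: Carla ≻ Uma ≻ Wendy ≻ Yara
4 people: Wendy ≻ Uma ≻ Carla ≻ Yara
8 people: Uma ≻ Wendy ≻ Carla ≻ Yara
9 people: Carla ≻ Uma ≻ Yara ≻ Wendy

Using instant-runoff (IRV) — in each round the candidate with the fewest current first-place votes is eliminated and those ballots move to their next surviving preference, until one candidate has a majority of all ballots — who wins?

Uma

Round 1: Carla 15, Uma 12, Yara 6, Wendy 4. Wendy eliminated.
Round 2: Carla 15, Uma 16, Yara 6. Yara eliminated.
Round 3: Carla 15, Uma 22. Uma has a majority (≥19).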